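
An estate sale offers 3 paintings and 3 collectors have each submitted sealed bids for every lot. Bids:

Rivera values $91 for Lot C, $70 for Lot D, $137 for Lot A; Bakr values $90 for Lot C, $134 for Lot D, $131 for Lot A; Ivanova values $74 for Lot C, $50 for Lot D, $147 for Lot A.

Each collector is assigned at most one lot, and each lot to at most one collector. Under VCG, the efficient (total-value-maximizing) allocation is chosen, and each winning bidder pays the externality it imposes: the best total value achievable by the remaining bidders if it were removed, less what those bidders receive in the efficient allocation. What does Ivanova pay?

Efficient allocation: Rivera→Lot C ($91), Bakr→Lot D ($134), Ivanova→Lot A ($147); total welfare W = $372.
Ivanova receives Lot A at value $147, so the others get W − 147 = $225.
Without Ivanova: best allocation of the remaining 2 bidders over all 3 lots is Rivera→Lot A ($137), Bakr→Lot D ($134), total $271.
VCG payment = (others' best without Ivanova) − (others' welfare with Ivanova) = 271 − 225 = $46.

Ivanova pays $46.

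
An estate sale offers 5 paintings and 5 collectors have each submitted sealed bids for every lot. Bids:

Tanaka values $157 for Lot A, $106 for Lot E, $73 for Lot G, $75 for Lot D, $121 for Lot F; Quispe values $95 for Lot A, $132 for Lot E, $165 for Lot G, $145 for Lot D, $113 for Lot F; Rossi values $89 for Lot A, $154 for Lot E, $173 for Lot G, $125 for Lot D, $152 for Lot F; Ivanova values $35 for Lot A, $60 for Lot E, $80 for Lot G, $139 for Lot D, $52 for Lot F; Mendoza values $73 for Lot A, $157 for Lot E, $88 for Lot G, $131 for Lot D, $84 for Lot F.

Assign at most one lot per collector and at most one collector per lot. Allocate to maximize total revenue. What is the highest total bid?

This is a one-to-one assignment (maximum-weight bipartite matching).
Optimal: Tanaka→Lot A ($157), Quispe→Lot G ($165), Rossi→Lot F ($152), Ivanova→Lot D ($139), Mendoza→Lot E ($157) — total 157+165+152+139+157 = $770.
Every other assignment is strictly worse.

Maximum total: $770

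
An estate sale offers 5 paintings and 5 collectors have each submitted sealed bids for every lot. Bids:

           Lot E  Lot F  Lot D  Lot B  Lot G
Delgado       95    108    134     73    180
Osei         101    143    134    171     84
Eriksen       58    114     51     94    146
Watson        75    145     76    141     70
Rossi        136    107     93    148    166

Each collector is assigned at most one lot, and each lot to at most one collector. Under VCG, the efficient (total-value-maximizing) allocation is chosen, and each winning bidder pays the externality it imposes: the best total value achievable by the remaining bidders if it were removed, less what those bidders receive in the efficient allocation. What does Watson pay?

Watson pays $14.

Efficient allocation: Delgado→Lot D ($134), Osei→Lot B ($171), Eriksen→Lot G ($146), Watson→Lot F ($145), Rossi→Lot E ($136); total welfare W = $732.
Watson receives Lot F at value $145, so the others get W − 145 = $587.
Without Watson: best allocation of the remaining 4 bidders over all 5 lots is Delgado→Lot G ($180), Osei→Lot B ($171), Eriksen→Lot F ($114), Rossi→Lot E ($136), total $601.
VCG payment = (others' best without Watson) − (others' welfare with Watson) = 601 − 587 = $14.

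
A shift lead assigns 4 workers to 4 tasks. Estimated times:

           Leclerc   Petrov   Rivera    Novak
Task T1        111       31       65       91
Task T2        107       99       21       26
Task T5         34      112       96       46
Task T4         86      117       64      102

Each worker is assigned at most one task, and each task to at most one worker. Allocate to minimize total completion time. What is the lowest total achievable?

Minimum total: 155 min

Optimal: Leclerc→Task T5 (34 min), Petrov→Task T1 (31 min), Rivera→Task T4 (64 min), Novak→Task T2 (26 min) — total 34+31+64+26 = 155 min.
Min-entry greedy (repeatedly take the single cheapest remaining cell) gives 188 min, worse by 33.
Checked against all permutations: 155 min is optimal.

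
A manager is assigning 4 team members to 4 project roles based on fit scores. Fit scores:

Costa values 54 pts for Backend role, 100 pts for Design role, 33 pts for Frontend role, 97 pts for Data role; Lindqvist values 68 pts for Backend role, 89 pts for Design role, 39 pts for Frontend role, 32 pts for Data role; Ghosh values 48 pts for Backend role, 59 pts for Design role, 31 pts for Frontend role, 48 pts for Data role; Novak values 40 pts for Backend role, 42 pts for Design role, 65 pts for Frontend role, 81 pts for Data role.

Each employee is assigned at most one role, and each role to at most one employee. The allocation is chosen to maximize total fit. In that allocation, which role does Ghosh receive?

Optimal: Costa→Data role (97 pts), Lindqvist→Design role (89 pts), Ghosh→Backend role (48 pts), Novak→Frontend role (65 pts) — total 97+89+48+65 = 299 pts.
Row-greedy (each employee in turn takes its best remaining role) gives 281 pts, worse by 18.
Every other assignment is strictly worse.
Ghosh's own top role is Design role (59 pts), but forcing Ghosh→Design role and reassigning the rest optimally gives only 289 pts — worse by 10.

Ghosh receives Backend role.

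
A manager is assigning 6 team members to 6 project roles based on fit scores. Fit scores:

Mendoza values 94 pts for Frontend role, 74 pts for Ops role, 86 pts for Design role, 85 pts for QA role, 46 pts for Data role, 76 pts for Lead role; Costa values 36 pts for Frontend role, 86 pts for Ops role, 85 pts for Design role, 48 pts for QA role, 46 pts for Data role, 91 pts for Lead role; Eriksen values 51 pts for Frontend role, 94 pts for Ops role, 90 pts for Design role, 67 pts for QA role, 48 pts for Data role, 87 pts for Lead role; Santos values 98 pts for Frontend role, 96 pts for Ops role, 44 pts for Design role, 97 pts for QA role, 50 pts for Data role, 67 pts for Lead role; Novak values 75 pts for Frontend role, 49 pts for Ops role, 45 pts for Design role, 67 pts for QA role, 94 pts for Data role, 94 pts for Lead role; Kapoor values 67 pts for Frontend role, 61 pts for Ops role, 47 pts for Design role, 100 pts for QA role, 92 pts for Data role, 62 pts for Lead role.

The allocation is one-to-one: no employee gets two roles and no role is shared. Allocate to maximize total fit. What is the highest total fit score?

Max total: 565 pts

Optimal: Mendoza→Frontend role (94 pts), Costa→Lead role (91 pts), Eriksen→Design role (90 pts), Santos→Ops role (96 pts), Novak→Data role (94 pts), Kapoor→QA role (100 pts) — total 94+91+90+96+94+100 = 565 pts.
Column-greedy (each role in turn goes to its best remaining employee) gives 563 pts, worse by 2.
Next-best assignment: Mendoza→Design role, Costa→Lead role, Eriksen→Ops role, Santos→Frontend role, Novak→Data role, Kapoor→QA role = 563 pts.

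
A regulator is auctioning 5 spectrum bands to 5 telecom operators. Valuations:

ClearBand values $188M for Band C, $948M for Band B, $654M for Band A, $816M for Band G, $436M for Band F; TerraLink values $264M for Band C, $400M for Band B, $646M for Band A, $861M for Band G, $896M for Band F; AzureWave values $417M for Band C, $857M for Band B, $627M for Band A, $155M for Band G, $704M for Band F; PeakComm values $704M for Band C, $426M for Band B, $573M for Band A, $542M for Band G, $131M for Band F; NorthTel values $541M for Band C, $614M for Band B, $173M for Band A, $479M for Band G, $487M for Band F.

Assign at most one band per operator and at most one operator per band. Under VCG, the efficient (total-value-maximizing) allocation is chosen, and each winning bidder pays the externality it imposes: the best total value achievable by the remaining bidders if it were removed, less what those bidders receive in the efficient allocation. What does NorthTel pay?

Efficient allocation: ClearBand→Band G ($816M), TerraLink→Band F ($896M), AzureWave→Band B ($857M), PeakComm→Band A ($573M), NorthTel→Band C ($541M); total welfare W = $3683M.
NorthTel receives Band C at value $541M, so the others get W − 541 = $3142M.
Without NorthTel: best allocation of the remaining 4 bidders over all 5 bands is ClearBand→Band G ($816M), TerraLink→Band F ($896M), AzureWave→Band B ($857M), PeakComm→Band C ($704M), total $3273M.
VCG payment = (others' best without NorthTel) − (others' welfare with NorthTel) = 3273 − 3142 = $131M.

NorthTel pays $131M.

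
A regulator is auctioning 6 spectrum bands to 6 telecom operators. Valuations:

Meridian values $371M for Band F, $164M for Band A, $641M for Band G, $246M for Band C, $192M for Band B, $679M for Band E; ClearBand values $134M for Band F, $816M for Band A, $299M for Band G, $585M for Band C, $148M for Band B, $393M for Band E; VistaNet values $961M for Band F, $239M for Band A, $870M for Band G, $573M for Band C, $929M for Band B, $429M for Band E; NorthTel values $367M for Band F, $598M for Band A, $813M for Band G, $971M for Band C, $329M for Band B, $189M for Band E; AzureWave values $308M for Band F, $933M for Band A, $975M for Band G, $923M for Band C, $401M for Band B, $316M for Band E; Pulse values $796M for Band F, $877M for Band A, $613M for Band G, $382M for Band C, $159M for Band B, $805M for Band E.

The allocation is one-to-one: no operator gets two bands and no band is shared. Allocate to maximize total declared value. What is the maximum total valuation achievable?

Optimal: Meridian→Band E ($679M), ClearBand→Band A ($816M), VistaNet→Band B ($929M), NorthTel→Band C ($971M), AzureWave→Band G ($975M), Pulse→Band F ($796M) — total 679+816+929+971+975+796 = $5166M.
Column-greedy (each band in turn goes to its best remaining operator) gives $4289M, worse by 877.

Maximum total: $5166M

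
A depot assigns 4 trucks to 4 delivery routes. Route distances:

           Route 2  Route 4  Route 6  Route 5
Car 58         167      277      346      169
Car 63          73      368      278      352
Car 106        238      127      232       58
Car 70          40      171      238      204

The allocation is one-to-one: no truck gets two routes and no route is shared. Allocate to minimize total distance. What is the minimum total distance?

Optimal: Car 58→Route 5 (169 km), Car 63→Route 2 (73 km), Car 106→Route 4 (127 km), Car 70→Route 6 (238 km) — total 169+73+127+238 = 607 km.
Min-entry greedy (repeatedly take the single cheapest remaining cell) gives 653 km, worse by 46.
Checked against all permutations: 607 km is optimal.

Min total: 607 km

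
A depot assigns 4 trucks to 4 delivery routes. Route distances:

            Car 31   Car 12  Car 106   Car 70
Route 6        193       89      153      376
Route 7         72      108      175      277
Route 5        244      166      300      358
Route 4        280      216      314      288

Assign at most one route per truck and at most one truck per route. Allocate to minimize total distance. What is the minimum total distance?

This is the linear assignment problem.
Optimal: Car 31→Route 7 (72 km), Car 12→Route 5 (166 km), Car 106→Route 6 (153 km), Car 70→Route 4 (288 km) — total 72+166+153+288 = 679 km.
Min-entry greedy (repeatedly take the single cheapest remaining cell) gives 749 km, worse by 70.
Checked against all permutations: 679 km is optimal.

Min total: 679 km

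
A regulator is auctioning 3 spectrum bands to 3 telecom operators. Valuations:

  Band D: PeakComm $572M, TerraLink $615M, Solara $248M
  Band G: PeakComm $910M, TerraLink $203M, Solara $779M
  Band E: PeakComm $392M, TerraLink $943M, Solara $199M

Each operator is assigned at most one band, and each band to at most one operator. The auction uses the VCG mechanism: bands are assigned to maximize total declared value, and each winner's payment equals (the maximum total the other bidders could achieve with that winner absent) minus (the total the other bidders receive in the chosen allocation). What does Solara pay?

Solara pays $338M.

Efficient allocation: PeakComm→Band D ($572M), TerraLink→Band E ($943M), Solara→Band G ($779M); total welfare W = $2294M.
Solara receives Band G at value $779M, so the others get W − 779 = $1515M.
Without Solara: best allocation of the remaining 2 bidders over all 3 bands is PeakComm→Band G ($910M), TerraLink→Band E ($943M), total $1853M.
VCG payment = (others' best without Solara) − (others' welfare with Solara) = 1853 − 1515 = $338M.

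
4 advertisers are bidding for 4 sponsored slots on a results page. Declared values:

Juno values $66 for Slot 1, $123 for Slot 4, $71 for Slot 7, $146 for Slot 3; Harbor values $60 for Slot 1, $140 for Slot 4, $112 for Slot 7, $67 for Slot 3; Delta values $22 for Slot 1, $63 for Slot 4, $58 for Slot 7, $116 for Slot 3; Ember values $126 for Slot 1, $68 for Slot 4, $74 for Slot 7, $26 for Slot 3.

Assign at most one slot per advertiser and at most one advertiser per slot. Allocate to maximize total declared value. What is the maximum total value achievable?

Max total: $477

Optimal: Juno→Slot 4 ($123), Harbor→Slot 7 ($112), Delta→Slot 3 ($116), Ember→Slot 1 ($126) — total 123+112+116+126 = $477.
Row-greedy (each advertiser in turn takes its best remaining slot) gives $470, worse by 7.
Next-best assignment: Juno→Slot 3, Harbor→Slot 4, Delta→Slot 7, Ember→Slot 1 = $470.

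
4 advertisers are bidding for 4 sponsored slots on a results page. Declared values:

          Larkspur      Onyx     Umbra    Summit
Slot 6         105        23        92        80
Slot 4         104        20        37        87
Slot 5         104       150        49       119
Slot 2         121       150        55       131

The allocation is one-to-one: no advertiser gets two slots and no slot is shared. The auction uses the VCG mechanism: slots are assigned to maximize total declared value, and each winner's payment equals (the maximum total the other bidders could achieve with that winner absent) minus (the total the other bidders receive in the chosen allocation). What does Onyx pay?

Onyx pays $5.

Efficient allocation: Larkspur→Slot 4 ($104), Onyx→Slot 5 ($150), Umbra→Slot 6 ($92), Summit→Slot 2 ($131); total welfare W = $477.
Onyx receives Slot 5 at value $150, so the others get W − 150 = $327.
Without Onyx: best allocation of the remaining 3 bidders over all 4 slots is Larkspur→Slot 2 ($121), Umbra→Slot 6 ($92), Summit→Slot 5 ($119), total $332.
VCG payment = (others' best without Onyx) − (others' welfare with Onyx) = 332 − 327 = $5.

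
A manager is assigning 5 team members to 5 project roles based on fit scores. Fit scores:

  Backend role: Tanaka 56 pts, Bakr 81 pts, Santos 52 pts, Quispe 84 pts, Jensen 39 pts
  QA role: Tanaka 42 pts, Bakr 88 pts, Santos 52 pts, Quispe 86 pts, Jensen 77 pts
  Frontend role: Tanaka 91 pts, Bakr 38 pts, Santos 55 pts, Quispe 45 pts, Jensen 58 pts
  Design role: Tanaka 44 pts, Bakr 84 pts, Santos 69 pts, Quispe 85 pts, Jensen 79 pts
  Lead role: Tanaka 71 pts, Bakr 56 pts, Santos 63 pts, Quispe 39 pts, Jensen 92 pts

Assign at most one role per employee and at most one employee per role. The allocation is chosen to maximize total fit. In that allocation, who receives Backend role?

Optimal: Tanaka→Frontend role (91 pts), Bakr→QA role (88 pts), Santos→Design role (69 pts), Quispe→Backend role (84 pts), Jensen→Lead role (92 pts) — total 91+88+69+84+92 = 424 pts.
Column-greedy (each role in turn goes to its best remaining employee) gives 405 pts, worse by 19.
Quispe's own top role is QA role (86 pts), but forcing Quispe→QA role and reassigning the rest optimally gives only 419 pts — worse by 5.

Quispe receives Backend role.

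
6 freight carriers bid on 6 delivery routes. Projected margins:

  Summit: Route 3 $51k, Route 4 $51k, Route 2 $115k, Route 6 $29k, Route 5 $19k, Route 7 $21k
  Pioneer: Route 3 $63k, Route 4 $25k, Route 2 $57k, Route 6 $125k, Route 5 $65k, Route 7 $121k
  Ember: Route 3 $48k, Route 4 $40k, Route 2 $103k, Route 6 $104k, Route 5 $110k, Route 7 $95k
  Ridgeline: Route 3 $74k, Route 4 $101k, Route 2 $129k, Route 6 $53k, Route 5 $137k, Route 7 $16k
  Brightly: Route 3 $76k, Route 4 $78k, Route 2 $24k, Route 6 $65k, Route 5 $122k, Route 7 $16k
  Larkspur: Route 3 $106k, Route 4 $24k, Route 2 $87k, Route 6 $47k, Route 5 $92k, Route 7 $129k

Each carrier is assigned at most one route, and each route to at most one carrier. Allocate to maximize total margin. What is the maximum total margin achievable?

Optimal: Summit→Route 2 ($115k), Pioneer→Route 7 ($121k), Ember→Route 6 ($104k), Ridgeline→Route 4 ($101k), Brightly→Route 5 ($122k), Larkspur→Route 3 ($106k) — total 115+121+104+101+122+106 = $669k.
Next-best assignment: Summit→Route 2, Pioneer→Route 6, Ember→Route 7, Ridgeline→Route 4, Brightly→Route 5, Larkspur→Route 3 = $664k.
Swapping Pioneer↔Ember (Pioneer→Route 6 $125k, Ember→Route 7 $95k) loses 5.
Every other assignment is strictly worse.

Max total: $669k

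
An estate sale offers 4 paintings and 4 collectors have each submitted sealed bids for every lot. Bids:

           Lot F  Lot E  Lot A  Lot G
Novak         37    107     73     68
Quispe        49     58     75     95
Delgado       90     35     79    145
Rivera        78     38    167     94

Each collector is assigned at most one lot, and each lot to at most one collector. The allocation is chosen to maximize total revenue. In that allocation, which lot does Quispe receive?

Optimal: Novak→Lot E ($107), Quispe→Lot F ($49), Delgado→Lot G ($145), Rivera→Lot A ($167) — total 107+49+145+167 = $468.
Row-greedy (each collector in turn takes its best remaining lot) gives $459, worse by 9.
Next-best assignment: Novak→Lot E, Quispe→Lot G, Delgado→Lot F, Rivera→Lot A = $459.
Quispe's own top lot is Lot G ($95), but forcing Quispe→Lot G and reassigning the rest optimally gives only $459 — worse by 9.

Quispe receives Lot F.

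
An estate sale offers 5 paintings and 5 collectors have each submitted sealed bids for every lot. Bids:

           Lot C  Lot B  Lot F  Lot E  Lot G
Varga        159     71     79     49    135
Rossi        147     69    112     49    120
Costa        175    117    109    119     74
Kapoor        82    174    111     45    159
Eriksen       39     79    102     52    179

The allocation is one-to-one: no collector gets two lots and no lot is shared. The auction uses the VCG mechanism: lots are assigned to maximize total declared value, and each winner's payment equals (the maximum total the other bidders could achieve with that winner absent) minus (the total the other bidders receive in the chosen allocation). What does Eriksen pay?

Efficient allocation: Varga→Lot C ($159), Rossi→Lot F ($112), Costa→Lot E ($119), Kapoor→Lot B ($174), Eriksen→Lot G ($179); total welfare W = $743.
Eriksen receives Lot G at value $179, so the others get W − 179 = $564.
Without Eriksen: best allocation of the remaining 4 bidders over all 5 lots is Varga→Lot G ($135), Rossi→Lot F ($112), Costa→Lot C ($175), Kapoor→Lot B ($174), total $596.
VCG payment = (others' best without Eriksen) − (others' welfare with Eriksen) = 596 − 564 = $32.

Eriksen pays $32.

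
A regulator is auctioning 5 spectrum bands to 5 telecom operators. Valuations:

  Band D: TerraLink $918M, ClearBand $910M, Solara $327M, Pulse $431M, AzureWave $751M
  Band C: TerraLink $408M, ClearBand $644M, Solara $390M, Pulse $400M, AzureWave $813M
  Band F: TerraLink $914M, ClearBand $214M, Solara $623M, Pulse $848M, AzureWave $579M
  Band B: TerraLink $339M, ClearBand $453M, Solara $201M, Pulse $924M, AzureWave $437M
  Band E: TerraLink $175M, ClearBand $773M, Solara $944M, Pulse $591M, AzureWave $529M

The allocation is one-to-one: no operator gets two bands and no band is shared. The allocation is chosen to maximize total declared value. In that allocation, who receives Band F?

TerraLink receives Band F.

Optimal: TerraLink→Band F ($914M), ClearBand→Band D ($910M), Solara→Band E ($944M), Pulse→Band B ($924M), AzureWave→Band C ($813M) — total 914+910+944+924+813 = $4505M.
Row-greedy (each operator in turn takes its best remaining band) gives $4051M, worse by 454.
TerraLink's own top band is Band D ($918M), but forcing TerraLink→Band D and reassigning the rest optimally gives only $4051M — worse by 454.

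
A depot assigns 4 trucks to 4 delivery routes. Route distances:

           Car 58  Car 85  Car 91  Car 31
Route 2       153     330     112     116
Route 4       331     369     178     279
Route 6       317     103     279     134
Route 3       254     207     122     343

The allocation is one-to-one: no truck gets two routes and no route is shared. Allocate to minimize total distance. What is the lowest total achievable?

Minimum total: 651 km

This is the linear assignment problem.
Optimal: Car 58→Route 3 (254 km), Car 85→Route 6 (103 km), Car 91→Route 4 (178 km), Car 31→Route 2 (116 km) — total 254+103+178+116 = 651 km.
Min-entry greedy (repeatedly take the single cheapest remaining cell) gives 748 km, worse by 97.
Next-best assignment: Car 58→Route 2, Car 85→Route 6, Car 91→Route 3, Car 31→Route 4 = 657 km.
Swapping Car 31↔Car 85 (Car 31→Route 6 134 km, Car 85→Route 2 330 km) adds 245.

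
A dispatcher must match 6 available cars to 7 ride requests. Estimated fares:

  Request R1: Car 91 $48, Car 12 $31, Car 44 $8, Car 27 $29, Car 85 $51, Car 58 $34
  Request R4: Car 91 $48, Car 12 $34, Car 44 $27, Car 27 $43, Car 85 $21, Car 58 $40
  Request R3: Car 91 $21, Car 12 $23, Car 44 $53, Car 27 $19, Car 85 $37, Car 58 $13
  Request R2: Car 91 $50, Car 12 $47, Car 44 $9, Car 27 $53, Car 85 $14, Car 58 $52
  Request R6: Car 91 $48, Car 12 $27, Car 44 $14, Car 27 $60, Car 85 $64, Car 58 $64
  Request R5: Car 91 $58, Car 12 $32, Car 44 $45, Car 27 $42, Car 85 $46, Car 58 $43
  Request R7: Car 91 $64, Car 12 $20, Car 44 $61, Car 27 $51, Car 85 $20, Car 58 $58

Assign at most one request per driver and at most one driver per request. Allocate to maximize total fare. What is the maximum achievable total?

Treat this as an assignment problem: match each driver to one request.
Optimal: Car 91→Request R5 ($58), Car 12→Request R2 ($47), Car 44→Request R3 ($53), Car 27→Request R6 ($60), Car 85→Request R1 ($51), Car 58→Request R7 ($58) — total 58+47+53+60+51+58 = $327.
Row-greedy (each driver in turn takes its best remaining request) gives $318, worse by 9.
Next-best assignment: Car 91→Request R5, Car 12→Request R2, Car 44→Request R3, Car 27→Request R7, Car 85→Request R1, Car 58→Request R6 = $324.
Swapping Car 44↔Car 91 (Car 44→Request R5 $45, Car 91→Request R3 $21) loses 45.
No other one-to-one assignment exceeds $327.

Maximum total: $327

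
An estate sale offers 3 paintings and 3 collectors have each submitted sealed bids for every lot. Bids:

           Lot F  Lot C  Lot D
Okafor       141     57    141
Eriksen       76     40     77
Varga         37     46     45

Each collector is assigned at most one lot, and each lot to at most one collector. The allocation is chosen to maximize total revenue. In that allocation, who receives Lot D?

Treat this as an assignment problem: match each collector to one lot.
Optimal: Okafor→Lot F ($141), Eriksen→Lot D ($77), Varga→Lot C ($46) — total 141+77+46 = $264.

Eriksen receives Lot D.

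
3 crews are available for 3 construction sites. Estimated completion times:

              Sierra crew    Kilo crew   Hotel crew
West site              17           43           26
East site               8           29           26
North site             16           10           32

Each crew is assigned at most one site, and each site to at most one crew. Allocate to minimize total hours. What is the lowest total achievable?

Optimal: Sierra crew→East site (8 hours), Kilo crew→North site (10 hours), Hotel crew→West site (26 hours) — total 8+10+26 = 44 hours.
Column-greedy (each site in turn goes to its cheapest remaining crew) gives 53 hours, worse by 9.
Checked against all permutations: 44 hours is optimal.

Minimum total: 44 hours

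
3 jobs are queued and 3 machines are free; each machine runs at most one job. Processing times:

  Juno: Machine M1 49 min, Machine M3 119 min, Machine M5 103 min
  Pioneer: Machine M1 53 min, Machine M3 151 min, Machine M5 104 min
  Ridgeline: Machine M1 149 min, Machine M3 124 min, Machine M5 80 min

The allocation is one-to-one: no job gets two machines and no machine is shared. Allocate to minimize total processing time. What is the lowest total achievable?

Optimal: Juno→Machine M3 (119 min), Pioneer→Machine M1 (53 min), Ridgeline→Machine M5 (80 min) — total 119+53+80 = 252 min.
Swapping Juno↔Pioneer (Juno→Machine M1 49 min, Pioneer→Machine M3 151 min) adds 28.
No other one-to-one assignment undercuts 252 min.

Minimum total: 252 min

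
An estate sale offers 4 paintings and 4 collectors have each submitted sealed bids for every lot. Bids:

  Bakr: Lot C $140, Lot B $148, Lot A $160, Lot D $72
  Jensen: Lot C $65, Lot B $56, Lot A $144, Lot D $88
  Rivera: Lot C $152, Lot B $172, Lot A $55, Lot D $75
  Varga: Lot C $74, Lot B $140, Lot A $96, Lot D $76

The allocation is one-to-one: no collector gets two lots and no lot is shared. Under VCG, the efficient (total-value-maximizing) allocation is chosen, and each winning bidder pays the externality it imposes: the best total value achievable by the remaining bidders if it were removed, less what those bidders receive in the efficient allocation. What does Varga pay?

Efficient allocation: Bakr→Lot A ($160), Jensen→Lot D ($88), Rivera→Lot C ($152), Varga→Lot B ($140); total welfare W = $540.
Varga receives Lot B at value $140, so the others get W − 140 = $400.
Without Varga: best allocation of the remaining 3 bidders over all 4 lots is Bakr→Lot C ($140), Jensen→Lot A ($144), Rivera→Lot B ($172), total $456.
VCG payment = (others' best without Varga) − (others' welfare with Varga) = 456 − 400 = $56.

Varga pays $56.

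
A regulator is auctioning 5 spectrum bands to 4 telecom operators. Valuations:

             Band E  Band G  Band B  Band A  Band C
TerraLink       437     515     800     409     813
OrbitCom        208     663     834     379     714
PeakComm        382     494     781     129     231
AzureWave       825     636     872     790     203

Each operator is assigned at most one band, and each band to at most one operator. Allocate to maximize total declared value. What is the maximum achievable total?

Treat this as an assignment problem: match each operator to one band.
Optimal: TerraLink→Band C ($813M), OrbitCom→Band G ($663M), PeakComm→Band B ($781M), AzureWave→Band E ($825M) — total 813+663+781+825 = $3082M.
Max-entry greedy (repeatedly take the single best remaining cell) gives $2730M, worse by 352.
Next-best assignment: TerraLink→Band C, OrbitCom→Band G, PeakComm→Band B, AzureWave→Band A = $3047M.

Max total: $3082M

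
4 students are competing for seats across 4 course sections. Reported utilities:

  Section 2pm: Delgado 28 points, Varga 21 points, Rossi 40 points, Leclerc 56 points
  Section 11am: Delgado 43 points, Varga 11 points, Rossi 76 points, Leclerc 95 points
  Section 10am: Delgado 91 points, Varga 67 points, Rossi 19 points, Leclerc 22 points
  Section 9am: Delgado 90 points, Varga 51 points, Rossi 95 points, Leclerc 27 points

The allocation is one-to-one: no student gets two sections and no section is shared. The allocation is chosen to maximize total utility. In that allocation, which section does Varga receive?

Optimal: Delgado→Section 10am (91 points), Varga→Section 2pm (21 points), Rossi→Section 9am (95 points), Leclerc→Section 11am (95 points) — total 91+21+95+95 = 302 points.
Row-greedy (each student in turn takes its best remaining section) gives 274 points, worse by 28.
Next-best assignment: Delgado→Section 9am, Varga→Section 10am, Rossi→Section 2pm, Leclerc→Section 11am = 292 points.
Varga's own top section is Section 10am (67 points), but forcing Varga→Section 10am and reassigning the rest optimally gives only 292 points — worse by 10.

Varga receives Section 2pm.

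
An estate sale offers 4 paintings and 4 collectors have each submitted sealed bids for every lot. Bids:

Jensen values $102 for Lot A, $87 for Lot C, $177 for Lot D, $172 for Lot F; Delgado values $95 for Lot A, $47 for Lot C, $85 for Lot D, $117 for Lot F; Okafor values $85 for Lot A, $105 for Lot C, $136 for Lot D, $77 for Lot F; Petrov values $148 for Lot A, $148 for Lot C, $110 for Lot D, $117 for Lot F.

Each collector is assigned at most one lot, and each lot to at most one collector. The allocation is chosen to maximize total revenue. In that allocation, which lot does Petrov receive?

This is a one-to-one assignment (maximum-weight bipartite matching).
Optimal: Jensen→Lot F ($172), Delgado→Lot A ($95), Okafor→Lot D ($136), Petrov→Lot C ($148) — total 172+95+136+148 = $551.
Row-greedy (each collector in turn takes its best remaining lot) gives $547, worse by 4.
Petrov's own top lot is Lot A ($148), but forcing Petrov→Lot A and reassigning the rest optimally gives only $547 — worse by 4.

Petrov receives Lot C.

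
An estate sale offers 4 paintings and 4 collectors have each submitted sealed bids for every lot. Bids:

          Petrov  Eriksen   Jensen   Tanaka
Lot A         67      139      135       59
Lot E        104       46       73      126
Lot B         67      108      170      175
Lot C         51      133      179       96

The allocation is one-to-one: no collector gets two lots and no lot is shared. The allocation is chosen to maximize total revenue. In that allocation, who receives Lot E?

Optimal: Petrov→Lot E ($104), Eriksen→Lot A ($139), Jensen→Lot C ($179), Tanaka→Lot B ($175) — total 104+139+179+175 = $597.
Column-greedy (each lot in turn goes to its best remaining collector) gives $486, worse by 111.
Swapping Eriksen↔Jensen (Eriksen→Lot C $133, Jensen→Lot A $135) loses 50.
No other one-to-one assignment exceeds $597.

Petrov receives Lot E.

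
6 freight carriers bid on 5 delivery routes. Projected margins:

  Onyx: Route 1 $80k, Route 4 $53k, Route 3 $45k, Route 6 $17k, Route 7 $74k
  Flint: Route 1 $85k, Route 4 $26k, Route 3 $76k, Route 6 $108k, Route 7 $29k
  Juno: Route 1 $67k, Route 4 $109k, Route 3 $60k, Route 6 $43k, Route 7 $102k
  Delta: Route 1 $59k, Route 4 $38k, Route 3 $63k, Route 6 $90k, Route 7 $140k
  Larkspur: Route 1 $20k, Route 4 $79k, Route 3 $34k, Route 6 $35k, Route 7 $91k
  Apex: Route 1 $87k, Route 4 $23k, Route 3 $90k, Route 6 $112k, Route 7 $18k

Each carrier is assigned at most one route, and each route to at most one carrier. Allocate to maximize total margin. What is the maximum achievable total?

Maximum total: $527k

Optimal: Onyx→Route 1 ($80k), Juno→Route 4 ($109k), Apex→Route 3 ($90k), Flint→Route 6 ($108k), Delta→Route 7 ($140k) — total 80+109+90+108+140 = $527k.
Max-entry greedy (repeatedly take the single best remaining cell) gives $491k, worse by 36.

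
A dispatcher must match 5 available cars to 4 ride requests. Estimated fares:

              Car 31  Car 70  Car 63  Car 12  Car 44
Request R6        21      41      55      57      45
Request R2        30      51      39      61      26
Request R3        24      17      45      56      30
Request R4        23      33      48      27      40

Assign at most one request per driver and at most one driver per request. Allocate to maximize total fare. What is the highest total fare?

Max total: $202

Optimal: Car 63→Request R6 ($55), Car 70→Request R2 ($51), Car 12→Request R3 ($56), Car 44→Request R4 ($40) — total 55+51+56+40 = $202.
Max-entry greedy (repeatedly take the single best remaining cell) gives $180, worse by 22.
Every other assignment is strictly worse.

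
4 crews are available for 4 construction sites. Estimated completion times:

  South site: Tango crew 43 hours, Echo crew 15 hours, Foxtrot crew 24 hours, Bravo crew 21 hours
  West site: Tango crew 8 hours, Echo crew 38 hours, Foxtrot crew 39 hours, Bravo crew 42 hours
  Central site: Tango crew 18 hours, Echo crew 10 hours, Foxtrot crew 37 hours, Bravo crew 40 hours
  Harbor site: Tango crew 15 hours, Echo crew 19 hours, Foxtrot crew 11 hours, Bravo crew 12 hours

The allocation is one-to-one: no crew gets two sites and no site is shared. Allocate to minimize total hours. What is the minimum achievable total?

Optimal: Tango crew→West site (8 hours), Echo crew→Central site (10 hours), Foxtrot crew→Harbor site (11 hours), Bravo crew→South site (21 hours) — total 8+10+11+21 = 50 hours.
Column-greedy (each site in turn goes to its cheapest remaining crew) gives 72 hours, worse by 22.

Min total: 50 hours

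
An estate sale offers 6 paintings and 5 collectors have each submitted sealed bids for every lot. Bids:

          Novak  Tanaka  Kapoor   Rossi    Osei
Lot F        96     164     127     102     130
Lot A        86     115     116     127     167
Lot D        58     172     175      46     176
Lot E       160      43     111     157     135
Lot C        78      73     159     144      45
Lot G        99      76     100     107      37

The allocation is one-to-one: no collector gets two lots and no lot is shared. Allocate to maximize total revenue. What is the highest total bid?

Max total: $810

Optimal: Novak→Lot E ($160), Tanaka→Lot F ($164), Kapoor→Lot D ($175), Rossi→Lot C ($144), Osei→Lot A ($167) — total 160+164+175+144+167 = $810.
Max-entry greedy (repeatedly take the single best remaining cell) gives $786, worse by 24.
Next-best assignment: Novak→Lot E, Tanaka→Lot F, Kapoor→Lot C, Rossi→Lot A, Osei→Lot D = $786.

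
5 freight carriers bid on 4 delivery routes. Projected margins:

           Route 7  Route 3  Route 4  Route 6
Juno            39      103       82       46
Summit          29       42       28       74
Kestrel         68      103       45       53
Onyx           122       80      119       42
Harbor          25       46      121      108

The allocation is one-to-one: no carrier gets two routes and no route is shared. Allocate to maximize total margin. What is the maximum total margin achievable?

Optimal: Onyx→Route 7 ($122k), Juno→Route 3 ($103k), Harbor→Route 4 ($121k), Summit→Route 6 ($74k) — total 122+103+121+74 = $420k.
Row-greedy (each carrier in turn takes its best remaining route) gives $364k, worse by 56.
Checked against all permutations: $420k is optimal.

Maximum total: $420k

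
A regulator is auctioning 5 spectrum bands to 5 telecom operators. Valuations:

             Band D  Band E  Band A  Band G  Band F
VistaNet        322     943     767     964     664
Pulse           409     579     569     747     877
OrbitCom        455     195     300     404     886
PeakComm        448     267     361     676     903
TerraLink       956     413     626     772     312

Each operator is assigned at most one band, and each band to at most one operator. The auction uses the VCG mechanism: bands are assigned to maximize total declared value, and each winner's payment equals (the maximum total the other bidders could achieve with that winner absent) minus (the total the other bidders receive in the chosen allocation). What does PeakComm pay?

PeakComm pays $178M.

Efficient allocation: VistaNet→Band E ($943M), Pulse→Band A ($569M), OrbitCom→Band F ($886M), PeakComm→Band G ($676M), TerraLink→Band D ($956M); total welfare W = $4030M.
PeakComm receives Band G at value $676M, so the others get W − 676 = $3354M.
Without PeakComm: best allocation of the remaining 4 bidders over all 5 bands is VistaNet→Band E ($943M), Pulse→Band G ($747M), OrbitCom→Band F ($886M), TerraLink→Band D ($956M), total $3532M.
VCG payment = (others' best without PeakComm) − (others' welfare with PeakComm) = 3532 − 3354 = $178M.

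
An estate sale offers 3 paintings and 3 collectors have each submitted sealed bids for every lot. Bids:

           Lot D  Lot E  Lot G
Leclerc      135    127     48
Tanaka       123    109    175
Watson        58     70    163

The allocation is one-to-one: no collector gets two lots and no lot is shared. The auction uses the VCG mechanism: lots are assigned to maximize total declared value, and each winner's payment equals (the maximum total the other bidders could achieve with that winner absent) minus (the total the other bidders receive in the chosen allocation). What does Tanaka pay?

Tanaka pays $8.

Efficient allocation: Leclerc→Lot E ($127), Tanaka→Lot D ($123), Watson→Lot G ($163); total welfare W = $413.
Tanaka receives Lot D at value $123, so the others get W − 123 = $290.
Without Tanaka: best allocation of the remaining 2 bidders over all 3 lots is Leclerc→Lot D ($135), Watson→Lot G ($163), total $298.
VCG payment = (others' best without Tanaka) − (others' welfare with Tanaka) = 298 − 290 = $8.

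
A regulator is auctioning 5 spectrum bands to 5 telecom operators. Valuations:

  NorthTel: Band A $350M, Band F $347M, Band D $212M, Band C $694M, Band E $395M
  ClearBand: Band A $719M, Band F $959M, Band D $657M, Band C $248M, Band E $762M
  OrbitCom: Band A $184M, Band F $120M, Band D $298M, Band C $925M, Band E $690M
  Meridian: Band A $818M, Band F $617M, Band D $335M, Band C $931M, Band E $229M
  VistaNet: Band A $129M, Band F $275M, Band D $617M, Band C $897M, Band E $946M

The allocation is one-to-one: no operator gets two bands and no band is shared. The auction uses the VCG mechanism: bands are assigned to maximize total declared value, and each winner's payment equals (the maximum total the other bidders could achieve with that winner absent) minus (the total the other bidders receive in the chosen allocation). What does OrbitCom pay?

Efficient allocation: NorthTel→Band D ($212M), ClearBand→Band F ($959M), OrbitCom→Band C ($925M), Meridian→Band A ($818M), VistaNet→Band E ($946M); total welfare W = $3860M.
OrbitCom receives Band C at value $925M, so the others get W − 925 = $2935M.
Without OrbitCom: best allocation of the remaining 4 bidders over all 5 bands is NorthTel→Band C ($694M), ClearBand→Band F ($959M), Meridian→Band A ($818M), VistaNet→Band E ($946M), total $3417M.
VCG payment = (others' best without OrbitCom) − (others' welfare with OrbitCom) = 3417 − 2935 = $482M.

OrbitCom pays $482M.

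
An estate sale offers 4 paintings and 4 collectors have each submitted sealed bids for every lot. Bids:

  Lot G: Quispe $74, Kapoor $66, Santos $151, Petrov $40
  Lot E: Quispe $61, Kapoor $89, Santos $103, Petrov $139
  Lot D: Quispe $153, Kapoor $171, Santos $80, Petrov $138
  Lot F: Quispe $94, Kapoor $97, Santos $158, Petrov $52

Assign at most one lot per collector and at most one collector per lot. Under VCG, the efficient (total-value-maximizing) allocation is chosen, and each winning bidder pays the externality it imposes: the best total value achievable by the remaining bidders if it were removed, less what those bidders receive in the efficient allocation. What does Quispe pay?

Quispe pays $7.

Efficient allocation: Quispe→Lot F ($94), Kapoor→Lot D ($171), Santos→Lot G ($151), Petrov→Lot E ($139); total welfare W = $555.
Quispe receives Lot F at value $94, so the others get W − 94 = $461.
Without Quispe: best allocation of the remaining 3 bidders over all 4 lots is Kapoor→Lot D ($171), Santos→Lot F ($158), Petrov→Lot E ($139), total $468.
VCG payment = (others' best without Quispe) − (others' welfare with Quispe) = 468 − 461 = $7.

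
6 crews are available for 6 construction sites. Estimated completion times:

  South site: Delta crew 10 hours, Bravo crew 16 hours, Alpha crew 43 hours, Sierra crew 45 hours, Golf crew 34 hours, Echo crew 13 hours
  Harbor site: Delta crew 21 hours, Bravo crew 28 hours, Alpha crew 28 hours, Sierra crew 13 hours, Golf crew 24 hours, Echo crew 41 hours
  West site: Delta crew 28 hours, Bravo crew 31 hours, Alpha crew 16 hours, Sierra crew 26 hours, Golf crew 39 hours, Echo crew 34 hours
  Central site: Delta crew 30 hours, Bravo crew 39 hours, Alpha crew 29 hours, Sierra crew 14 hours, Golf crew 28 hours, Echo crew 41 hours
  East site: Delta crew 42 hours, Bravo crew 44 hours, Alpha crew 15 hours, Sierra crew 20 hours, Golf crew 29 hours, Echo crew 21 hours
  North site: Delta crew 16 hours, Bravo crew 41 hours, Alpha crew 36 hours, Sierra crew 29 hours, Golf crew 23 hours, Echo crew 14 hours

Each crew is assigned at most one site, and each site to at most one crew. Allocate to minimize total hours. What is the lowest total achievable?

Min total: 107 hours

Optimal: Delta crew→North site (16 hours), Bravo crew→South site (16 hours), Alpha crew→West site (16 hours), Sierra crew→Central site (14 hours), Golf crew→Harbor site (24 hours), Echo crew→East site (21 hours) — total 16+16+16+14+24+21 = 107 hours.
Row-greedy (each crew in turn takes its cheapest remaining site) gives 124 hours, worse by 17.
Next-best assignment: Delta crew→South site, Bravo crew→West site, Alpha crew→East site, Sierra crew→Central site, Golf crew→Harbor site, Echo crew→North site = 108 hours.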